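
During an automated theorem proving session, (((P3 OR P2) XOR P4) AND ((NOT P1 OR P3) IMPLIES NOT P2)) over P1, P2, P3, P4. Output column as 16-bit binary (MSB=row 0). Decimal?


Formula: (((P3 OR P2) XOR P4) AND ((NOT P1 OR P3) IMPLIES NOT P2)) over P1, P2, P3, P4 (16 rows)
Evaluate each row (bits = P1,P2,P3,P4, MSB first):
  row 0 [0000]: (((0 OR 0) XOR 0) AND ((NOT 0 OR 0) IMPLIES NOT 0)) -> 0
  row 1 [0001]: (((0 OR 0) XOR 1) AND ((NOT 0 OR 0) IMPLIES NOT 0)) -> 1
  row 2 [0010]: (((1 OR 0) XOR 0) AND ((NOT 0 OR 1) IMPLIES NOT 0)) -> 1
  row 3 [0011]: (((1 OR 0) XOR 1) AND ((NOT 0 OR 1) IMPLIES NOT 0)) -> 0
  row 4 [0100]: (((0 OR 1) XOR 0) AND ((NOT 0 OR 0) IMPLIES NOT 1)) -> 0
  row 5 [0101]: (((0 OR 1) XOR 1) AND ((NOT 0 OR 0) IMPLIES NOT 1)) -> 0
  row 6 [0110]: (((1 OR 1) XOR 0) AND ((NOT 0 OR 1) IMPLIES NOT 1)) -> 0
  row 7 [0111]: (((1 OR 1) XOR 1) AND ((NOT 0 OR 1) IMPLIES NOT 1)) -> 0
  row 8 [1000]: (((0 OR 0) XOR 0) AND ((NOT 1 OR 0) IMPLIES NOT 0)) -> 0
  row 9 [1001]: (((0 OR 0) XOR 1) AND ((NOT 1 OR 0) IMPLIES NOT 0)) -> 1
  row 10 [1010]: (((1 OR 0) XOR 0) AND ((NOT 1 OR 1) IMPLIES NOT 0)) -> 1
  row 11 [1011]: (((1 OR 0) XOR 1) AND ((NOT 1 OR 1) IMPLIES NOT 0)) -> 0
  row 12 [1100]: (((0 OR 1) XOR 0) AND ((NOT 1 OR 0) IMPLIES NOT 1)) -> 1
  row 13 [1101]: (((0 OR 1) XOR 1) AND ((NOT 1 OR 0) IMPLIES NOT 1)) -> 0
  row 14 [1110]: (((1 OR 1) XOR 0) AND ((NOT 1 OR 1) IMPLIES NOT 1)) -> 0
  row 15 [1111]: (((1 OR 1) XOR 1) AND ((NOT 1 OR 1) IMPLIES NOT 1)) -> 0
Full result column, 4 rows per line (P1,P2 fixed per line; P3,P4 runs 00..11 left to right):
  rows 0-3 [P1,P2=00]: 0110  = hex 6
  rows 4-7 [P1,P2=01]: 0000  = hex 0
  rows 8-11 [P1,P2=10]: 0110  = hex 6
  rows 12-15 [P1,P2=11]: 1000  = hex 8
Output column (row 0 .. row 15) = 0110000001101000
Output column grouped in 4s = 0110 0000 0110 1000 = 0x6068
Convert to decimal digit by digit (value = value*16 + digit):
  6 -> 6
  6*16 + 0 = 96
  96*16 + 6 = 1542
  1542*16 + 8 = 24680
Decimal = 24680

24680


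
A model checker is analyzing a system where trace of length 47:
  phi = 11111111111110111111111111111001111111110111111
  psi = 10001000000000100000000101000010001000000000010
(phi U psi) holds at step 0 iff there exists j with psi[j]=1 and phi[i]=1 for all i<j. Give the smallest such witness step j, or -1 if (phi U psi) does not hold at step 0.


(phi U psi) at 0: need smallest j with psi[j]=1 and phi[i]=1 for all i in [0,j).
Scan from step 0:
  step 0: psi=1 and phi held for [0,0) -> witness found
Witness step = 0

0


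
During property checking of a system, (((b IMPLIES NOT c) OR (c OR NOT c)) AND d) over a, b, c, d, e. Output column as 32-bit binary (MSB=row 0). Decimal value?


Formula: (((b IMPLIES NOT c) OR (c OR NOT c)) AND d) over a, b, c, d, e (32 rows)
Evaluate each row (bits = a,b,c,d,e, MSB first):
  row 0 [00000]: (((0 IMPLIES NOT 0) OR (0 OR NOT 0)) AND 0) -> 0
  row 1 [00001]: (((0 IMPLIES NOT 0) OR (0 OR NOT 0)) AND 0) -> 0
  row 2 [00010]: (((0 IMPLIES NOT 0) OR (0 OR NOT 0)) AND 1) -> 1
  row 3 [00011]: (((0 IMPLIES NOT 0) OR (0 OR NOT 0)) AND 1) -> 1
  row 4 [00100]: (((0 IMPLIES NOT 1) OR (1 OR NOT 1)) AND 0) -> 0
  row 5 [00101]: (((0 IMPLIES NOT 1) OR (1 OR NOT 1)) AND 0) -> 0
  row 6 [00110]: (((0 IMPLIES NOT 1) OR (1 OR NOT 1)) AND 1) -> 1
  row 7 [00111]: (((0 IMPLIES NOT 1) OR (1 OR NOT 1)) AND 1) -> 1
  row 8 [01000]: (((1 IMPLIES NOT 0) OR (0 OR NOT 0)) AND 0) -> 0
  row 9 [01001]: (((1 IMPLIES NOT 0) OR (0 OR NOT 0)) AND 0) -> 0
  row 10 [01010]: (((1 IMPLIES NOT 0) OR (0 OR NOT 0)) AND 1) -> 1
  row 11 [01011]: (((1 IMPLIES NOT 0) OR (0 OR NOT 0)) AND 1) -> 1
  row 12 [01100]: (((1 IMPLIES NOT 1) OR (1 OR NOT 1)) AND 0) -> 0
  row 13 [01101]: (((1 IMPLIES NOT 1) OR (1 OR NOT 1)) AND 0) -> 0
  row 14 [01110]: (((1 IMPLIES NOT 1) OR (1 OR NOT 1)) AND 1) -> 1
  row 15 [01111]: (((1 IMPLIES NOT 1) OR (1 OR NOT 1)) AND 1) -> 1
  row 16 [10000]: (((0 IMPLIES NOT 0) OR (0 OR NOT 0)) AND 0) -> 0
  row 17 [10001]: (((0 IMPLIES NOT 0) OR (0 OR NOT 0)) AND 0) -> 0
  row 18 [10010]: (((0 IMPLIES NOT 0) OR (0 OR NOT 0)) AND 1) -> 1
  row 19 [10011]: (((0 IMPLIES NOT 0) OR (0 OR NOT 0)) AND 1) -> 1
  row 20 [10100]: (((0 IMPLIES NOT 1) OR (1 OR NOT 1)) AND 0) -> 0
  row 21 [10101]: (((0 IMPLIES NOT 1) OR (1 OR NOT 1)) AND 0) -> 0
  row 22 [10110]: (((0 IMPLIES NOT 1) OR (1 OR NOT 1)) AND 1) -> 1
  row 23 [10111]: (((0 IMPLIES NOT 1) OR (1 OR NOT 1)) AND 1) -> 1
  row 24 [11000]: (((1 IMPLIES NOT 0) OR (0 OR NOT 0)) AND 0) -> 0
  row 25 [11001]: (((1 IMPLIES NOT 0) OR (0 OR NOT 0)) AND 0) -> 0
  row 26 [11010]: (((1 IMPLIES NOT 0) OR (0 OR NOT 0)) AND 1) -> 1
  row 27 [11011]: (((1 IMPLIES NOT 0) OR (0 OR NOT 0)) AND 1) -> 1
  row 28 [11100]: (((1 IMPLIES NOT 1) OR (1 OR NOT 1)) AND 0) -> 0
  row 29 [11101]: (((1 IMPLIES NOT 1) OR (1 OR NOT 1)) AND 0) -> 0
  row 30 [11110]: (((1 IMPLIES NOT 1) OR (1 OR NOT 1)) AND 1) -> 1
  row 31 [11111]: (((1 IMPLIES NOT 1) OR (1 OR NOT 1)) AND 1) -> 1
Full result column, 4 rows per line (a,b,c fixed per line; d,e runs 00..11 left to right):
  rows 0-3 [a,b,c=000]: 0011  = hex 3
  rows 4-7 [a,b,c=001]: 0011  = hex 3
  rows 8-11 [a,b,c=010]: 0011  = hex 3
  rows 12-15 [a,b,c=011]: 0011  = hex 3
  rows 16-19 [a,b,c=100]: 0011  = hex 3
  rows 20-23 [a,b,c=101]: 0011  = hex 3
  rows 24-27 [a,b,c=110]: 0011  = hex 3
  rows 28-31 [a,b,c=111]: 0011  = hex 3
Output column (row 0 .. row 31) = 00110011001100110011001100110011
Output column grouped in 4s = 0011 0011 0011 0011 0011 0011 0011 0011 = 0x33333333
Convert to decimal digit by digit (value = value*16 + digit):
  3 -> 3
  3*16 + 3 = 51
  51*16 + 3 = 819
  819*16 + 3 = 13107
  13107*16 + 3 = 209715
  209715*16 + 3 = 3355443
  3355443*16 + 3 = 53687091
  53687091*16 + 3 = 858993459
Decimal = 858993459

858993459


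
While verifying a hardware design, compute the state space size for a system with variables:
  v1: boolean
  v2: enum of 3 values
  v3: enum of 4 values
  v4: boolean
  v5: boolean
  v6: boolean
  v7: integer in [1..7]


State space = product of domain sizes of all variables.
Domain sizes:
  v1 (boolean): 2
  v2 (enum of 3 values): 3
  v3 (enum of 4 values): 4
  v4 (boolean): 2
  v5 (boolean): 2
  v6 (boolean): 2
  v7 (integer in [1..7]): 7
Product = 2 * 3 * 4 * 2 * 2 * 2 * 7 = 1344

1344


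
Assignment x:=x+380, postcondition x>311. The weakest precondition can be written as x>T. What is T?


Formula: wp(x:=E, P) = P[E/x] (substitute E for x in postcondition)
Step 1: Postcondition: x>311
Step 2: Substitute x+380 for x: x+380>311
Step 3: Solve for x: x > 311-380 = -69

-69


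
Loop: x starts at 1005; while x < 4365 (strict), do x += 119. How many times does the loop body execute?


Step 1: x goes from 1005 toward 4365 by 119; the body runs while x<4365, so iterations = ceil((bound-start)/step)
Step 2: Distance=3360
Step 3: ceil(3360/119)=29

29


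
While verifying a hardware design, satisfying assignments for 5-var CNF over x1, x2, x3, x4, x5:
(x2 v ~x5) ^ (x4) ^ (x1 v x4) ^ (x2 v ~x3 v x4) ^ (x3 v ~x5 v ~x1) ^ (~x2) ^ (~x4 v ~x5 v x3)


CNF with 7 clauses over 5 vars (32 assignments).
An assignment satisfies CNF iff every clause has >=1 true literal.
Check each row (bits = x1,x2,x3,x4,x5; clause T/F shown):
  row 0 [00000]: clauses=TFFTTTT -> 0
  row 1 [00001]: clauses=FFFTTTT -> 0
  row 2 [00010]: clauses=TTTTTTT -> 1
  row 3 [00011]: clauses=FTTTTTF -> 0
  row 4 [00100]: clauses=TFFFTTT -> 0
  row 5 [00101]: clauses=FFFFTTT -> 0
  row 6 [00110]: clauses=TTTTTTT -> 1
  row 7 [00111]: clauses=FTTTTTT -> 0
  row 8 [01000]: clauses=TFFTTFT -> 0
  row 9 [01001]: clauses=TFFTTFT -> 0
  row 10 [01010]: clauses=TTTTTFT -> 0
  row 11 [01011]: clauses=TTTTTFF -> 0
  row 12 [01100]: clauses=TFFTTFT -> 0
  row 13 [01101]: clauses=TFFTTFT -> 0
  row 14 [01110]: clauses=TTTTTFT -> 0
  row 15 [01111]: clauses=TTTTTFT -> 0
  row 16 [10000]: clauses=TFTTTTT -> 0
  row 17 [10001]: clauses=FFTTFTT -> 0
  row 18 [10010]: clauses=TTTTTTT -> 1
  row 19 [10011]: clauses=FTTTFTF -> 0
  row 20 [10100]: clauses=TFTFTTT -> 0
  row 21 [10101]: clauses=FFTFTTT -> 0
  row 22 [10110]: clauses=TTTTTTT -> 1
  row 23 [10111]: clauses=FTTTTTT -> 0
  row 24 [11000]: clauses=TFTTTFT -> 0
  row 25 [11001]: clauses=TFTTFFT -> 0
  row 26 [11010]: clauses=TTTTTFT -> 0
  row 27 [11011]: clauses=TTTTFFF -> 0
  row 28 [11100]: clauses=TFTTTFT -> 0
  row 29 [11101]: clauses=TFTTTFT -> 0
  row 30 [11110]: clauses=TTTTTFT -> 0
  row 31 [11111]: clauses=TTTTTFT -> 0
Full result column, 8 rows per line (x1,x2 fixed per line; x3,x4,x5 runs 000..111 left to right):
  rows 0-7 [x1,x2=00]: 00100010  (ones: 2)
  rows 8-15 [x1,x2=01]: 00000000  (ones: 0)
  rows 16-23 [x1,x2=10]: 00100010  (ones: 2)
  rows 24-31 [x1,x2=11]: 00000000  (ones: 0)
Satisfying assignments = 2+0+2+0 = 4

4


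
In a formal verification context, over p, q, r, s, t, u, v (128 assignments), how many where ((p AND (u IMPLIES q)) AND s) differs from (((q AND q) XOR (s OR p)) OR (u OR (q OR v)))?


F1 = ((p AND (u IMPLIES q)) AND s)
F2 = (((q AND q) XOR (s OR p)) OR (u OR (q OR v)))
Evaluate both on each of 128 rows (bits = p,q,r,s,t,u,v):
  row 0 [0000000]: F1=0 F2=0 -> 0
  row 1 [0000001]: F1=0 F2=1 (differ) -> 1
  row 2 [0000010]: F1=0 F2=1 (differ) -> 1
  row 3 [0000011]: F1=0 F2=1 (differ) -> 1
  row 4 [0000100]: F1=0 F2=0 -> 0
  (every remaining row is evaluated the same way; all 128 results are listed next)
Full result column, 8 rows per line (p,q,r,s fixed per line; t,u,v runs 000..111 left to right):
  rows 0-7 [p,q,r,s=0000]: 01110111  (ones: 6)
  rows 8-15 [p,q,r,s=0001]: 11111111  (ones: 8)
  rows 16-23 [p,q,r,s=0010]: 01110111  (ones: 6)
  rows 24-31 [p,q,r,s=0011]: 11111111  (ones: 8)
  rows 32-39 [p,q,r,s=0100]: 11111111  (ones: 8)
  rows 40-47 [p,q,r,s=0101]: 11111111  (ones: 8)
  rows 48-55 [p,q,r,s=0110]: 11111111  (ones: 8)
  rows 56-63 [p,q,r,s=0111]: 11111111  (ones: 8)
  rows 64-71 [p,q,r,s=1000]: 11111111  (ones: 8)
  rows 72-79 [p,q,r,s=1001]: 00110011  (ones: 4)
  rows 80-87 [p,q,r,s=1010]: 11111111  (ones: 8)
  rows 88-95 [p,q,r,s=1011]: 00110011  (ones: 4)
  rows 96-103 [p,q,r,s=1100]: 11111111  (ones: 8)
  rows 104-111 [p,q,r,s=1101]: 00000000  (ones: 0)
  rows 112-119 [p,q,r,s=1110]: 11111111  (ones: 8)
  rows 120-127 [p,q,r,s=1111]: 00000000  (ones: 0)
Disagreements = 6+8+6+8+8+8+8+8+8+4+8+4+8+0+8+0 = 100

100


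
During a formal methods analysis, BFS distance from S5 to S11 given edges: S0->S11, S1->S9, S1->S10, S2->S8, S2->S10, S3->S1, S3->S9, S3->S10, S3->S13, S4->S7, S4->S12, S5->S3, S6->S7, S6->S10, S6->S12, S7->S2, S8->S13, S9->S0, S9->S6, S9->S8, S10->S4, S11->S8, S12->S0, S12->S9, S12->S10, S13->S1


BFS layer-by-layer from S5:
  dist 0: {S5}
  dist 1: {S3}
  dist 2: {S1, S9, S10, S13}
  dist 3: {S0, S4, S6, S8}
  dist 4: {S7, S11, S12}
  -> S11 reached at distance 4
Shortest path length = 4

4


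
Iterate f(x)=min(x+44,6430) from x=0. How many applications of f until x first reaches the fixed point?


Step 1: x=0, cap=6430, increment=44
Step 2: x grows by 44 each step until capped at 6430; fixed point is x=6430
Step 3: iterations = ceil(6430/44) = 147

147


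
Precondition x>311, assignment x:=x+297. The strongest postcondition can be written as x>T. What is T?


Formula: sp(P, x:=E) = exists old_x. (x = E[old_x/x]) AND P[old_x/x] (old_x is the value of x before the assignment; eliminate old_x by solving x = E[old_x/x] for old_x)
Step 1: Precondition P: x>311, i.e. old_x > 311
Step 2: Assignment gives x = old_x + 297, so old_x = x - 297
Step 3: Substitute into P: x - 297 > 311
Step 4: Simplify: x > 311+297 = 608

608


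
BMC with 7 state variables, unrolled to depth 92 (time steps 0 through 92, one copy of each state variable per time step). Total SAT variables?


BMC unrolls to depth k, creating one copy of each state var for steps 0..k.
Step count = 92 + 1 = 93 (steps 0 through 92)
Vars per step = 7
Total = 7 * 93 = 651

651


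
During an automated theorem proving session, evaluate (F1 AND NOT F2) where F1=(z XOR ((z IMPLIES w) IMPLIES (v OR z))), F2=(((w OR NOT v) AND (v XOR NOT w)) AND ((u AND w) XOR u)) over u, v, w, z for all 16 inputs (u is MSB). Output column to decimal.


F1 = (z XOR ((z IMPLIES w) IMPLIES (v OR z)))
F2 = (((w OR NOT v) AND (v XOR NOT w)) AND ((u AND w) XOR u))
Counterexample to F1=>F2 is where F1=1 and F2=0.
Evaluate each row (bits = u,v,w,z, MSB first):
  row 0 [0000]: F1=0 F2=0 -> F1&~F2 -> 0
  row 1 [0001]: F1=0 F2=0 -> F1&~F2 -> 0
  row 2 [0010]: F1=0 F2=0 -> F1&~F2 -> 0
  row 3 [0011]: F1=0 F2=0 -> F1&~F2 -> 0
  row 4 [0100]: F1=1 F2=0 -> F1&~F2 -> 1
  row 5 [0101]: F1=0 F2=0 -> F1&~F2 -> 0
  row 6 [0110]: F1=1 F2=0 -> F1&~F2 -> 1
  row 7 [0111]: F1=0 F2=0 -> F1&~F2 -> 0
  row 8 [1000]: F1=0 F2=1 -> F1&~F2 -> 0
  row 9 [1001]: F1=0 F2=1 -> F1&~F2 -> 0
  row 10 [1010]: F1=0 F2=0 -> F1&~F2 -> 0
  row 11 [1011]: F1=0 F2=0 -> F1&~F2 -> 0
  row 12 [1100]: F1=1 F2=0 -> F1&~F2 -> 1
  row 13 [1101]: F1=0 F2=0 -> F1&~F2 -> 0
  row 14 [1110]: F1=1 F2=0 -> F1&~F2 -> 1
  row 15 [1111]: F1=0 F2=0 -> F1&~F2 -> 0
Full result column, 4 rows per line (u,v fixed per line; w,z runs 00..11 left to right):
  rows 0-3 [u,v=00]: 0000  = hex 0
  rows 4-7 [u,v=01]: 1010  = hex A
  rows 8-11 [u,v=10]: 0000  = hex 0
  rows 12-15 [u,v=11]: 1010  = hex A
Counterexample vector (row 0 .. row 15) = 0000101000001010
Output column grouped in 4s = 0000 1010 0000 1010 = 0x0A0A
Convert to decimal digit by digit (value = value*16 + digit):
  0 -> 0
  0*16 + 10 (A) = 10
  10*16 + 0 = 160
  160*16 + 10 (A) = 2570
Decimal = 2570

2570


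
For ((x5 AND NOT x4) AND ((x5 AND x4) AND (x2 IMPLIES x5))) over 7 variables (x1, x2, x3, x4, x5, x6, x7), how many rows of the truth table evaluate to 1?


Formula: ((x5 AND NOT x4) AND ((x5 AND x4) AND (x2 IMPLIES x5))) over 7 vars (128 rows)
Evaluate each row (x1, x2, x3, x4, x5, x6, x7 as bits, MSB first):
  row 0 [0000000]: ((0 AND NOT 0) AND ((0 AND 0) AND (0 IMPLIES 0))) -> 0
  row 1 [0000001]: ((0 AND NOT 0) AND ((0 AND 0) AND (0 IMPLIES 0))) -> 0
  row 2 [0000010]: ((0 AND NOT 0) AND ((0 AND 0) AND (0 IMPLIES 0))) -> 0
  row 3 [0000011]: ((0 AND NOT 0) AND ((0 AND 0) AND (0 IMPLIES 0))) -> 0
  row 4 [0000100]: ((1 AND NOT 0) AND ((1 AND 0) AND (0 IMPLIES 1))) -> 0
  (every remaining row is evaluated the same way; all 128 results are listed next)
Full result column, 8 rows per line (x1,x2,x3,x4 fixed per line; x5,x6,x7 runs 000..111 left to right):
  rows 0-7 [x1,x2,x3,x4=0000]: 00000000  (ones: 0)
  rows 8-15 [x1,x2,x3,x4=0001]: 00000000  (ones: 0)
  rows 16-23 [x1,x2,x3,x4=0010]: 00000000  (ones: 0)
  rows 24-31 [x1,x2,x3,x4=0011]: 00000000  (ones: 0)
  rows 32-39 [x1,x2,x3,x4=0100]: 00000000  (ones: 0)
  rows 40-47 [x1,x2,x3,x4=0101]: 00000000  (ones: 0)
  rows 48-55 [x1,x2,x3,x4=0110]: 00000000  (ones: 0)
  rows 56-63 [x1,x2,x3,x4=0111]: 00000000  (ones: 0)
  rows 64-71 [x1,x2,x3,x4=1000]: 00000000  (ones: 0)
  rows 72-79 [x1,x2,x3,x4=1001]: 00000000  (ones: 0)
  rows 80-87 [x1,x2,x3,x4=1010]: 00000000  (ones: 0)
  rows 88-95 [x1,x2,x3,x4=1011]: 00000000  (ones: 0)
  rows 96-103 [x1,x2,x3,x4=1100]: 00000000  (ones: 0)
  rows 104-111 [x1,x2,x3,x4=1101]: 00000000  (ones: 0)
  rows 112-119 [x1,x2,x3,x4=1110]: 00000000  (ones: 0)
  rows 120-127 [x1,x2,x3,x4=1111]: 00000000  (ones: 0)
Count of 1-rows = 0+0+0+0+0+0+0+0+0+0+0+0+0+0+0+0 = 0

0


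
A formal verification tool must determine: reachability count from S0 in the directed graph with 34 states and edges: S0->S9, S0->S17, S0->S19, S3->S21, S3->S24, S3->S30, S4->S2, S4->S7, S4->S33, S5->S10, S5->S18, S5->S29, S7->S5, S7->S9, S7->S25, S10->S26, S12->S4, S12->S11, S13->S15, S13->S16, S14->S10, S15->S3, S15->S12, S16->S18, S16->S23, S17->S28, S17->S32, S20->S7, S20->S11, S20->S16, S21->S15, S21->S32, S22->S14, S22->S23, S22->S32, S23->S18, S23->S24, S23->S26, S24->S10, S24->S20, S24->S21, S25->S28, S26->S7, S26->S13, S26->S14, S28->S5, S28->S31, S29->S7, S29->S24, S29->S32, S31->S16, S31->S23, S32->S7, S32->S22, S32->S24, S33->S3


BFS from S0:
  layer 0: {S0}
  layer 1: {S9, S17, S19}
  layer 2: {S28, S32}
  layer 3: {S5, S7, S22, S24, S31}
  layer 4: {S10, S14, S16, S18, S20, S21, S23, S25, S29}
  layer 5: {S11, S15, S26}
  layer 6: {S3, S12, S13}
  layer 7: {S4, S30}
  layer 8: {S2, S33}
Reachable set: {S0, S2, S3, S4, S5, S7, S9, S10, S11, S12, S13, S14, S15, S16, S17, S18, S19, S20, S21, S22, S23, S24, S25, S26, S28, S29, S30, S31, S32, S33}
Count = 30

30


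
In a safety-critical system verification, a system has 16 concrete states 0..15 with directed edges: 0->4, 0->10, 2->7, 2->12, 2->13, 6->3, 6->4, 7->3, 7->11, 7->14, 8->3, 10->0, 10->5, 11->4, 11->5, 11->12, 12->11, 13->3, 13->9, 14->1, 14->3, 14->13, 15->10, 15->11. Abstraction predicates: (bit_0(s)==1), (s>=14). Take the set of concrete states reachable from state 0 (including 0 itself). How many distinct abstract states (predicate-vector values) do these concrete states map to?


BFS from 0:
Concrete reachable: {0, 4, 5, 10}
Abstract via predicates (bit_0(s)==1), (s>=14):
  (0,0) <- {0, 4, 10}
  (1,0) <- {5}
Distinct abstract states = 2

2


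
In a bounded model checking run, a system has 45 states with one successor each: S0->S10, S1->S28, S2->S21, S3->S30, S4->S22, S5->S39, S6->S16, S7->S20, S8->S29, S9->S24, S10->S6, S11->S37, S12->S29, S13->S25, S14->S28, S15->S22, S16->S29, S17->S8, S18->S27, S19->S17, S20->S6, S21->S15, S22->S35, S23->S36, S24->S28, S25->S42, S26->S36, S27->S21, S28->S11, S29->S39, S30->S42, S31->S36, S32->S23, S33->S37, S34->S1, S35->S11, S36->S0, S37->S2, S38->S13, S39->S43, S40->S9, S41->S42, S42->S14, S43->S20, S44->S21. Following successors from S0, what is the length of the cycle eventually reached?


Trace from S0 until a state repeats:
  S0 -> S10 -> S6 -> S16 -> S29 -> S39 -> S43 -> S20 -> S6
S6 first seen at step 2, revisited at step 8.
Cycle length = 8 - 2 = 6

6


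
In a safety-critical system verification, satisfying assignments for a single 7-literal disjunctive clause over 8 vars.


Step 1: Total=2^8=256
Step 2: Unsat when all 7 false: 2^1=2
Step 3: Sat=256-2=254

254


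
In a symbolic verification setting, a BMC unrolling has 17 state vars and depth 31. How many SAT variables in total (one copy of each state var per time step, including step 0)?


BMC unrolls to depth k, creating one copy of each state var for steps 0..k.
Step count = 31 + 1 = 32 (steps 0 through 31)
Vars per step = 17
Total = 17 * 32 = 544

544


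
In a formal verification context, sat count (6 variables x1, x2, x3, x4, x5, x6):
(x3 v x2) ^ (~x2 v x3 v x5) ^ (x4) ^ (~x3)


CNF with 4 clauses over 6 vars (64 assignments).
An assignment satisfies CNF iff every clause has >=1 true literal.
Check each row (bits = x1,x2,x3,x4,x5,x6; clause T/F shown):
  row 0 [000000]: clauses=FTFT -> 0
  row 1 [000001]: clauses=FTFT -> 0
  row 2 [000010]: clauses=FTFT -> 0
  row 3 [000011]: clauses=FTFT -> 0
  row 4 [000100]: clauses=FTTT -> 0
  (every remaining row is evaluated the same way; all 64 results are listed next)
Full result column, 8 rows per line (x1,x2,x3 fixed per line; x4,x5,x6 runs 000..111 left to right):
  rows 0-7 [x1,x2,x3=000]: 00000000  (ones: 0)
  rows 8-15 [x1,x2,x3=001]: 00000000  (ones: 0)
  rows 16-23 [x1,x2,x3=010]: 00000011  (ones: 2)
  rows 24-31 [x1,x2,x3=011]: 00000000  (ones: 0)
  rows 32-39 [x1,x2,x3=100]: 00000000  (ones: 0)
  rows 40-47 [x1,x2,x3=101]: 00000000  (ones: 0)
  rows 48-55 [x1,x2,x3=110]: 00000011  (ones: 2)
  rows 56-63 [x1,x2,x3=111]: 00000000  (ones: 0)
Satisfying assignments = 0+0+2+0+0+0+2+0 = 4

4


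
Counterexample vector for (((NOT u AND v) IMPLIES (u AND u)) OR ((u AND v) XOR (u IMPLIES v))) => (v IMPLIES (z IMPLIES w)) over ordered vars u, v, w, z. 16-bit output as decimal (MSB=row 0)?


F1 = (((NOT u AND v) IMPLIES (u AND u)) OR ((u AND v) XOR (u IMPLIES v)))
F2 = (v IMPLIES (z IMPLIES w))
Counterexample to F1=>F2 is where F1=1 and F2=0.
Evaluate each row (bits = u,v,w,z, MSB first):
  row 0 [0000]: F1=1 F2=1 -> F1&~F2 -> 0
  row 1 [0001]: F1=1 F2=1 -> F1&~F2 -> 0
  row 2 [0010]: F1=1 F2=1 -> F1&~F2 -> 0
  row 3 [0011]: F1=1 F2=1 -> F1&~F2 -> 0
  row 4 [0100]: F1=1 F2=1 -> F1&~F2 -> 0
  row 5 [0101]: F1=1 F2=0 -> F1&~F2 -> 1
  row 6 [0110]: F1=1 F2=1 -> F1&~F2 -> 0
  row 7 [0111]: F1=1 F2=1 -> F1&~F2 -> 0
  row 8 [1000]: F1=1 F2=1 -> F1&~F2 -> 0
  row 9 [1001]: F1=1 F2=1 -> F1&~F2 -> 0
  row 10 [1010]: F1=1 F2=1 -> F1&~F2 -> 0
  row 11 [1011]: F1=1 F2=1 -> F1&~F2 -> 0
  row 12 [1100]: F1=1 F2=1 -> F1&~F2 -> 0
  row 13 [1101]: F1=1 F2=0 -> F1&~F2 -> 1
  row 14 [1110]: F1=1 F2=1 -> F1&~F2 -> 0
  row 15 [1111]: F1=1 F2=1 -> F1&~F2 -> 0
Full result column, 4 rows per line (u,v fixed per line; w,z runs 00..11 left to right):
  rows 0-3 [u,v=00]: 0000  = hex 0
  rows 4-7 [u,v=01]: 0100  = hex 4
  rows 8-11 [u,v=10]: 0000  = hex 0
  rows 12-15 [u,v=11]: 0100  = hex 4
Counterexample vector (row 0 .. row 15) = 0000010000000100
Output column grouped in 4s = 0000 0100 0000 0100 = 0x0404
Convert to decimal digit by digit (value = value*16 + digit):
  0 -> 0
  0*16 + 4 = 4
  4*16 + 0 = 64
  64*16 + 4 = 1028
Decimal = 1028

1028


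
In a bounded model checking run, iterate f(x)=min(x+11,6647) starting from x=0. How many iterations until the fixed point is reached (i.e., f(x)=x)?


Step 1: x=0, cap=6647, increment=11
Step 2: x grows by 11 each step until capped at 6647; fixed point is x=6647
Step 3: iterations = ceil(6647/11) = 605

605


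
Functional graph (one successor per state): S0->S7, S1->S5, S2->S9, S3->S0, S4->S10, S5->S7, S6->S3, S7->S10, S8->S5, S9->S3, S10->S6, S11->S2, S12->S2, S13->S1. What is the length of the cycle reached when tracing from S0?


Trace from S0 until a state repeats:
  S0 -> S7 -> S10 -> S6 -> S3 -> S0
S0 first seen at step 0, revisited at step 5.
Cycle length = 5 - 0 = 5

5


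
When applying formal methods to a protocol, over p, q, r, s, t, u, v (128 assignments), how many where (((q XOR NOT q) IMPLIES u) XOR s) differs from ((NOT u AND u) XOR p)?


F1 = (((q XOR NOT q) IMPLIES u) XOR s)
F2 = ((NOT u AND u) XOR p)
Evaluate both on each of 128 rows (bits = p,q,r,s,t,u,v):
  row 0 [0000000]: F1=0 F2=0 -> 0
  row 1 [0000001]: F1=0 F2=0 -> 0
  row 2 [0000010]: F1=1 F2=0 (differ) -> 1
  row 3 [0000011]: F1=1 F2=0 (differ) -> 1
  row 4 [0000100]: F1=0 F2=0 -> 0
  (every remaining row is evaluated the same way; all 128 results are listed next)
Full result column, 8 rows per line (p,q,r,s fixed per line; t,u,v runs 000..111 left to right):
  rows 0-7 [p,q,r,s=0000]: 00110011  (ones: 4)
  rows 8-15 [p,q,r,s=0001]: 11001100  (ones: 4)
  rows 16-23 [p,q,r,s=0010]: 00110011  (ones: 4)
  rows 24-31 [p,q,r,s=0011]: 11001100  (ones: 4)
  rows 32-39 [p,q,r,s=0100]: 00110011  (ones: 4)
  rows 40-47 [p,q,r,s=0101]: 11001100  (ones: 4)
  rows 48-55 [p,q,r,s=0110]: 00110011  (ones: 4)
  rows 56-63 [p,q,r,s=0111]: 11001100  (ones: 4)
  rows 64-71 [p,q,r,s=1000]: 11001100  (ones: 4)
  rows 72-79 [p,q,r,s=1001]: 00110011  (ones: 4)
  rows 80-87 [p,q,r,s=1010]: 11001100  (ones: 4)
  rows 88-95 [p,q,r,s=1011]: 00110011  (ones: 4)
  rows 96-103 [p,q,r,s=1100]: 11001100  (ones: 4)
  rows 104-111 [p,q,r,s=1101]: 00110011  (ones: 4)
  rows 112-119 [p,q,r,s=1110]: 11001100  (ones: 4)
  rows 120-127 [p,q,r,s=1111]: 00110011  (ones: 4)
Disagreements = 4+4+4+4+4+4+4+4+4+4+4+4+4+4+4+4 = 64

64


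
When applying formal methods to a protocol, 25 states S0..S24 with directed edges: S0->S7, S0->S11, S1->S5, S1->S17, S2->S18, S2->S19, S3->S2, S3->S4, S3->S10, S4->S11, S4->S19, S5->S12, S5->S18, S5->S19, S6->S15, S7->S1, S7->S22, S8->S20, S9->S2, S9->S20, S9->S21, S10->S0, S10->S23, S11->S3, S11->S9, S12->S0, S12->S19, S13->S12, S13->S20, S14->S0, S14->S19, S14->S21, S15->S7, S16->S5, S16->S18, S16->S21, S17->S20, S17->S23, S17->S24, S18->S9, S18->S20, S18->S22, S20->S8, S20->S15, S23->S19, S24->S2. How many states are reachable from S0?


BFS from S0:
  layer 0: {S0}
  layer 1: {S7, S11}
  layer 2: {S1, S3, S9, S22}
  layer 3: {S2, S4, S5, S10, S17, S20, S21}
  layer 4: {S8, S12, S15, S18, S19, S23, S24}
Reachable set: {S0, S1, S2, S3, S4, S5, S7, S8, S9, S10, S11, S12, S15, S17, S18, S19, S20, S21, S22, S23, S24}
Count = 21

21


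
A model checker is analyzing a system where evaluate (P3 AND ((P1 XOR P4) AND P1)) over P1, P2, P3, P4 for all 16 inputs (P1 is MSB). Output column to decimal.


Formula: (P3 AND ((P1 XOR P4) AND P1)) over P1, P2, P3, P4 (16 rows)
Evaluate each row (bits = P1,P2,P3,P4, MSB first):
  row 0 [0000]: (0 AND ((0 XOR 0) AND 0)) -> 0
  row 1 [0001]: (0 AND ((0 XOR 1) AND 0)) -> 0
  row 2 [0010]: (1 AND ((0 XOR 0) AND 0)) -> 0
  row 3 [0011]: (1 AND ((0 XOR 1) AND 0)) -> 0
  row 4 [0100]: (0 AND ((0 XOR 0) AND 0)) -> 0
  row 5 [0101]: (0 AND ((0 XOR 1) AND 0)) -> 0
  row 6 [0110]: (1 AND ((0 XOR 0) AND 0)) -> 0
  row 7 [0111]: (1 AND ((0 XOR 1) AND 0)) -> 0
  row 8 [1000]: (0 AND ((1 XOR 0) AND 1)) -> 0
  row 9 [1001]: (0 AND ((1 XOR 1) AND 1)) -> 0
  row 10 [1010]: (1 AND ((1 XOR 0) AND 1)) -> 1
  row 11 [1011]: (1 AND ((1 XOR 1) AND 1)) -> 0
  row 12 [1100]: (0 AND ((1 XOR 0) AND 1)) -> 0
  row 13 [1101]: (0 AND ((1 XOR 1) AND 1)) -> 0
  row 14 [1110]: (1 AND ((1 XOR 0) AND 1)) -> 1
  row 15 [1111]: (1 AND ((1 XOR 1) AND 1)) -> 0
Full result column, 4 rows per line (P1,P2 fixed per line; P3,P4 runs 00..11 left to right):
  rows 0-3 [P1,P2=00]: 0000  = hex 0
  rows 4-7 [P1,P2=01]: 0000  = hex 0
  rows 8-11 [P1,P2=10]: 0010  = hex 2
  rows 12-15 [P1,P2=11]: 0010  = hex 2
Output column (row 0 .. row 15) = 0000000000100010
Output column grouped in 4s = 0000 0000 0010 0010 = 0x0022
Convert to decimal digit by digit (value = value*16 + digit):
  0 -> 0
  0*16 + 0 = 0
  0*16 + 2 = 2
  2*16 + 2 = 34
Decimal = 34

34


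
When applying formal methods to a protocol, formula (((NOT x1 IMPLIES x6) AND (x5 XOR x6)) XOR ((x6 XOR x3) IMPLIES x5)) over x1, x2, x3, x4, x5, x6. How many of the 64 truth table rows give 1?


Formula: (((NOT x1 IMPLIES x6) AND (x5 XOR x6)) XOR ((x6 XOR x3) IMPLIES x5)) over 6 vars (64 rows)
Evaluate each row (x1, x2, x3, x4, x5, x6 as bits, MSB first):
  row 0 [000000]: (((NOT 0 IMPLIES 0) AND (0 XOR 0)) XOR ((0 XOR 0) IMPLIES 0)) -> 1
  row 1 [000001]: (((NOT 0 IMPLIES 1) AND (0 XOR 1)) XOR ((1 XOR 0) IMPLIES 0)) -> 1
  row 2 [000010]: (((NOT 0 IMPLIES 0) AND (1 XOR 0)) XOR ((0 XOR 0) IMPLIES 1)) -> 1
  row 3 [000011]: (((NOT 0 IMPLIES 1) AND (1 XOR 1)) XOR ((1 XOR 0) IMPLIES 1)) -> 1
  row 4 [000100]: (((NOT 0 IMPLIES 0) AND (0 XOR 0)) XOR ((0 XOR 0) IMPLIES 0)) -> 1
  (every remaining row is evaluated the same way; all 64 results are listed next)
Full result column, 8 rows per line (x1,x2,x3 fixed per line; x4,x5,x6 runs 000..111 left to right):
  rows 0-7 [x1,x2,x3=000]: 11111111  (ones: 8)
  rows 8-15 [x1,x2,x3=001]: 00110011  (ones: 4)
  rows 16-23 [x1,x2,x3=010]: 11111111  (ones: 8)
  rows 24-31 [x1,x2,x3=011]: 00110011  (ones: 4)
  rows 32-39 [x1,x2,x3=100]: 11011101  (ones: 6)
  rows 40-47 [x1,x2,x3=101]: 00010001  (ones: 2)
  rows 48-55 [x1,x2,x3=110]: 11011101  (ones: 6)
  rows 56-63 [x1,x2,x3=111]: 00010001  (ones: 2)
Count of 1-rows = 8+4+8+4+6+2+6+2 = 40

40


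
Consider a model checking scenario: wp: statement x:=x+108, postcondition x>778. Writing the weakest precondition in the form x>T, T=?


Formula: wp(x:=E, P) = P[E/x] (substitute E for x in postcondition)
Step 1: Postcondition: x>778
Step 2: Substitute x+108 for x: x+108>778
Step 3: Solve for x: x > 778-108 = 670

670


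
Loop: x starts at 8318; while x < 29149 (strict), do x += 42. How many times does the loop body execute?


Step 1: x goes from 8318 toward 29149 by 42; the body runs while x<29149, so iterations = ceil((bound-start)/step)
Step 2: Distance=20831
Step 3: ceil(20831/42)=496

496


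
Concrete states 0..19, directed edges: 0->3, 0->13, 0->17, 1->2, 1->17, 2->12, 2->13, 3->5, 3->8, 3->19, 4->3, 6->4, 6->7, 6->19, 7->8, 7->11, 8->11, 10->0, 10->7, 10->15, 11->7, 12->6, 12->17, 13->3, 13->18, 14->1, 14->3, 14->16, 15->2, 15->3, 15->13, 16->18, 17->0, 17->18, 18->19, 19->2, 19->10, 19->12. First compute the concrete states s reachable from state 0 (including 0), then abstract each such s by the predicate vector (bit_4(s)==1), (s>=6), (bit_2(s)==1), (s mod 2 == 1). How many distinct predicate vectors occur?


BFS from 0:
Concrete reachable: {0, 2, 3, 4, 5, 6, 7, 8, 10, 11, 12, 13, 15, 17, 18, 19}
Abstract via predicates (bit_4(s)==1), (s>=6), (bit_2(s)==1), (s mod 2 == 1):
  (0,0,0,0) <- {0, 2}
  (0,0,0,1) <- {3}
  (0,0,1,0) <- {4}
  (0,0,1,1) <- {5}
  (0,1,0,0) <- {8, 10}
  (0,1,0,1) <- {11}
  (0,1,1,0) <- {6, 12}
  (0,1,1,1) <- {7, 13, 15}
  (1,1,0,0) <- {18}
  (1,1,0,1) <- {17, 19}
Distinct abstract states = 10

10


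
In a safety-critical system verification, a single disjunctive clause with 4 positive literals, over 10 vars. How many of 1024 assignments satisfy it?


Step 1: Total=2^10=1024
Step 2: Unsat when all 4 false: 2^6=64
Step 3: Sat=1024-64=960

960


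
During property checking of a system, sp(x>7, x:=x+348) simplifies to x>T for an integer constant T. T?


Formula: sp(P, x:=E) = exists old_x. (x = E[old_x/x]) AND P[old_x/x] (old_x is the value of x before the assignment; eliminate old_x by solving x = E[old_x/x] for old_x)
Step 1: Precondition P: x>7, i.e. old_x > 7
Step 2: Assignment gives x = old_x + 348, so old_x = x - 348
Step 3: Substitute into P: x - 348 > 7
Step 4: Simplify: x > 7+348 = 355

355


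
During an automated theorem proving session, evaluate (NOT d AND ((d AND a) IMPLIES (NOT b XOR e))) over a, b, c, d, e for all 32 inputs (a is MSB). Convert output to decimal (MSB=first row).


Formula: (NOT d AND ((d AND a) IMPLIES (NOT b XOR e))) over a, b, c, d, e (32 rows)
Evaluate each row (bits = a,b,c,d,e, MSB first):
  row 0 [00000]: (NOT 0 AND ((0 AND 0) IMPLIES (NOT 0 XOR 0))) -> 1
  row 1 [00001]: (NOT 0 AND ((0 AND 0) IMPLIES (NOT 0 XOR 1))) -> 1
  row 2 [00010]: (NOT 1 AND ((1 AND 0) IMPLIES (NOT 0 XOR 0))) -> 0
  row 3 [00011]: (NOT 1 AND ((1 AND 0) IMPLIES (NOT 0 XOR 1))) -> 0
  row 4 [00100]: (NOT 0 AND ((0 AND 0) IMPLIES (NOT 0 XOR 0))) -> 1
  row 5 [00101]: (NOT 0 AND ((0 AND 0) IMPLIES (NOT 0 XOR 1))) -> 1
  row 6 [00110]: (NOT 1 AND ((1 AND 0) IMPLIES (NOT 0 XOR 0))) -> 0
  row 7 [00111]: (NOT 1 AND ((1 AND 0) IMPLIES (NOT 0 XOR 1))) -> 0
  row 8 [01000]: (NOT 0 AND ((0 AND 0) IMPLIES (NOT 1 XOR 0))) -> 1
  row 9 [01001]: (NOT 0 AND ((0 AND 0) IMPLIES (NOT 1 XOR 1))) -> 1
  row 10 [01010]: (NOT 1 AND ((1 AND 0) IMPLIES (NOT 1 XOR 0))) -> 0
  row 11 [01011]: (NOT 1 AND ((1 AND 0) IMPLIES (NOT 1 XOR 1))) -> 0
  row 12 [01100]: (NOT 0 AND ((0 AND 0) IMPLIES (NOT 1 XOR 0))) -> 1
  row 13 [01101]: (NOT 0 AND ((0 AND 0) IMPLIES (NOT 1 XOR 1))) -> 1
  row 14 [01110]: (NOT 1 AND ((1 AND 0) IMPLIES (NOT 1 XOR 0))) -> 0
  row 15 [01111]: (NOT 1 AND ((1 AND 0) IMPLIES (NOT 1 XOR 1))) -> 0
  row 16 [10000]: (NOT 0 AND ((0 AND 1) IMPLIES (NOT 0 XOR 0))) -> 1
  row 17 [10001]: (NOT 0 AND ((0 AND 1) IMPLIES (NOT 0 XOR 1))) -> 1
  row 18 [10010]: (NOT 1 AND ((1 AND 1) IMPLIES (NOT 0 XOR 0))) -> 0
  row 19 [10011]: (NOT 1 AND ((1 AND 1) IMPLIES (NOT 0 XOR 1))) -> 0
  row 20 [10100]: (NOT 0 AND ((0 AND 1) IMPLIES (NOT 0 XOR 0))) -> 1
  row 21 [10101]: (NOT 0 AND ((0 AND 1) IMPLIES (NOT 0 XOR 1))) -> 1
  row 22 [10110]: (NOT 1 AND ((1 AND 1) IMPLIES (NOT 0 XOR 0))) -> 0
  row 23 [10111]: (NOT 1 AND ((1 AND 1) IMPLIES (NOT 0 XOR 1))) -> 0
  row 24 [11000]: (NOT 0 AND ((0 AND 1) IMPLIES (NOT 1 XOR 0))) -> 1
  row 25 [11001]: (NOT 0 AND ((0 AND 1) IMPLIES (NOT 1 XOR 1))) -> 1
  row 26 [11010]: (NOT 1 AND ((1 AND 1) IMPLIES (NOT 1 XOR 0))) -> 0
  row 27 [11011]: (NOT 1 AND ((1 AND 1) IMPLIES (NOT 1 XOR 1))) -> 0
  row 28 [11100]: (NOT 0 AND ((0 AND 1) IMPLIES (NOT 1 XOR 0))) -> 1
  row 29 [11101]: (NOT 0 AND ((0 AND 1) IMPLIES (NOT 1 XOR 1))) -> 1
  row 30 [11110]: (NOT 1 AND ((1 AND 1) IMPLIES (NOT 1 XOR 0))) -> 0
  row 31 [11111]: (NOT 1 AND ((1 AND 1) IMPLIES (NOT 1 XOR 1))) -> 0
Full result column, 4 rows per line (a,b,c fixed per line; d,e runs 00..11 left to right):
  rows 0-3 [a,b,c=000]: 1100  = hex C
  rows 4-7 [a,b,c=001]: 1100  = hex C
  rows 8-11 [a,b,c=010]: 1100  = hex C
  rows 12-15 [a,b,c=011]: 1100  = hex C
  rows 16-19 [a,b,c=100]: 1100  = hex C
  rows 20-23 [a,b,c=101]: 1100  = hex C
  rows 24-27 [a,b,c=110]: 1100  = hex C
  rows 28-31 [a,b,c=111]: 1100  = hex C
Output column (row 0 .. row 31) = 11001100110011001100110011001100
Output column grouped in 4s = 1100 1100 1100 1100 1100 1100 1100 1100 = 0xCCCCCCCC
Convert to decimal digit by digit (value = value*16 + digit):
  C -> 12
  12*16 + 12 (C) = 204
  204*16 + 12 (C) = 3276
  3276*16 + 12 (C) = 52428
  52428*16 + 12 (C) = 838860
  838860*16 + 12 (C) = 13421772
  13421772*16 + 12 (C) = 214748364
  214748364*16 + 12 (C) = 3435973836
Decimal = 3435973836

3435973836


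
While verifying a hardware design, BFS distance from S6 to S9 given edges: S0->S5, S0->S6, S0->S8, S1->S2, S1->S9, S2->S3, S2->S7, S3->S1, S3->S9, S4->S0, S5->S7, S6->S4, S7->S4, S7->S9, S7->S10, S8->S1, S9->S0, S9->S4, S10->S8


BFS layer-by-layer from S6:
  dist 0: {S6}
  dist 1: {S4}
  dist 2: {S0}
  dist 3: {S5, S8}
  dist 4: {S1, S7}
  dist 5: {S2, S9, S10}
  -> S9 reached at distance 5
Shortest path length = 5

5


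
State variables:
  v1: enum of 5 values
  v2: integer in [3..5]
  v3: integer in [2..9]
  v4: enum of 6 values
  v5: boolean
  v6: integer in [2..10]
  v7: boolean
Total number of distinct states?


State space = product of domain sizes of all variables.
Domain sizes:
  v1 (enum of 5 values): 5
  v2 (integer in [3..5]): 3
  v3 (integer in [2..9]): 8
  v4 (enum of 6 values): 6
  v5 (boolean): 2
  v6 (integer in [2..10]): 9
  v7 (boolean): 2
Product = 5 * 3 * 8 * 6 * 2 * 9 * 2 = 25920

25920


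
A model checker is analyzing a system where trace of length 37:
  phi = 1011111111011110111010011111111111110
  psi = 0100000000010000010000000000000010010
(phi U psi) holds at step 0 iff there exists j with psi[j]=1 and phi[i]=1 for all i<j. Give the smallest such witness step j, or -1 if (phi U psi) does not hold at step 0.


(phi U psi) at 0: need smallest j with psi[j]=1 and phi[i]=1 for all i in [0,j).
Scan from step 0:
  step 0: phi=1, psi=0 -> continue
  step 1: psi=1 and phi held for [0,1) -> witness found
Witness step = 1

1


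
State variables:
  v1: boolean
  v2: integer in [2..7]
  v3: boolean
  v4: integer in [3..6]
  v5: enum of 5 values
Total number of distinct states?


State space = product of domain sizes of all variables.
Domain sizes:
  v1 (boolean): 2
  v2 (integer in [2..7]): 6
  v3 (boolean): 2
  v4 (integer in [3..6]): 4
  v5 (enum of 5 values): 5
Product = 2 * 6 * 2 * 4 * 5 = 480

480


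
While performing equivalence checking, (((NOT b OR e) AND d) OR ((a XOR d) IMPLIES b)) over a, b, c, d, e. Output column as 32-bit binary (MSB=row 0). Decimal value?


Formula: (((NOT b OR e) AND d) OR ((a XOR d) IMPLIES b)) over a, b, c, d, e (32 rows)
Evaluate each row (bits = a,b,c,d,e, MSB first):
  row 0 [00000]: (((NOT 0 OR 0) AND 0) OR ((0 XOR 0) IMPLIES 0)) -> 1
  row 1 [00001]: (((NOT 0 OR 1) AND 0) OR ((0 XOR 0) IMPLIES 0)) -> 1
  row 2 [00010]: (((NOT 0 OR 0) AND 1) OR ((0 XOR 1) IMPLIES 0)) -> 1
  row 3 [00011]: (((NOT 0 OR 1) AND 1) OR ((0 XOR 1) IMPLIES 0)) -> 1
  row 4 [00100]: (((NOT 0 OR 0) AND 0) OR ((0 XOR 0) IMPLIES 0)) -> 1
  row 5 [00101]: (((NOT 0 OR 1) AND 0) OR ((0 XOR 0) IMPLIES 0)) -> 1
  row 6 [00110]: (((NOT 0 OR 0) AND 1) OR ((0 XOR 1) IMPLIES 0)) -> 1
  row 7 [00111]: (((NOT 0 OR 1) AND 1) OR ((0 XOR 1) IMPLIES 0)) -> 1
  row 8 [01000]: (((NOT 1 OR 0) AND 0) OR ((0 XOR 0) IMPLIES 1)) -> 1
  row 9 [01001]: (((NOT 1 OR 1) AND 0) OR ((0 XOR 0) IMPLIES 1)) -> 1
  row 10 [01010]: (((NOT 1 OR 0) AND 1) OR ((0 XOR 1) IMPLIES 1)) -> 1
  row 11 [01011]: (((NOT 1 OR 1) AND 1) OR ((0 XOR 1) IMPLIES 1)) -> 1
  row 12 [01100]: (((NOT 1 OR 0) AND 0) OR ((0 XOR 0) IMPLIES 1)) -> 1
  row 13 [01101]: (((NOT 1 OR 1) AND 0) OR ((0 XOR 0) IMPLIES 1)) -> 1
  row 14 [01110]: (((NOT 1 OR 0) AND 1) OR ((0 XOR 1) IMPLIES 1)) -> 1
  row 15 [01111]: (((NOT 1 OR 1) AND 1) OR ((0 XOR 1) IMPLIES 1)) -> 1
  row 16 [10000]: (((NOT 0 OR 0) AND 0) OR ((1 XOR 0) IMPLIES 0)) -> 0
  row 17 [10001]: (((NOT 0 OR 1) AND 0) OR ((1 XOR 0) IMPLIES 0)) -> 0
  row 18 [10010]: (((NOT 0 OR 0) AND 1) OR ((1 XOR 1) IMPLIES 0)) -> 1
  row 19 [10011]: (((NOT 0 OR 1) AND 1) OR ((1 XOR 1) IMPLIES 0)) -> 1
  row 20 [10100]: (((NOT 0 OR 0) AND 0) OR ((1 XOR 0) IMPLIES 0)) -> 0
  row 21 [10101]: (((NOT 0 OR 1) AND 0) OR ((1 XOR 0) IMPLIES 0)) -> 0
  row 22 [10110]: (((NOT 0 OR 0) AND 1) OR ((1 XOR 1) IMPLIES 0)) -> 1
  row 23 [10111]: (((NOT 0 OR 1) AND 1) OR ((1 XOR 1) IMPLIES 0)) -> 1
  row 24 [11000]: (((NOT 1 OR 0) AND 0) OR ((1 XOR 0) IMPLIES 1)) -> 1
  row 25 [11001]: (((NOT 1 OR 1) AND 0) OR ((1 XOR 0) IMPLIES 1)) -> 1
  row 26 [11010]: (((NOT 1 OR 0) AND 1) OR ((1 XOR 1) IMPLIES 1)) -> 1
  row 27 [11011]: (((NOT 1 OR 1) AND 1) OR ((1 XOR 1) IMPLIES 1)) -> 1
  row 28 [11100]: (((NOT 1 OR 0) AND 0) OR ((1 XOR 0) IMPLIES 1)) -> 1
  row 29 [11101]: (((NOT 1 OR 1) AND 0) OR ((1 XOR 0) IMPLIES 1)) -> 1
  row 30 [11110]: (((NOT 1 OR 0) AND 1) OR ((1 XOR 1) IMPLIES 1)) -> 1
  row 31 [11111]: (((NOT 1 OR 1) AND 1) OR ((1 XOR 1) IMPLIES 1)) -> 1
Full result column, 4 rows per line (a,b,c fixed per line; d,e runs 00..11 left to right):
  rows 0-3 [a,b,c=000]: 1111  = hex F
  rows 4-7 [a,b,c=001]: 1111  = hex F
  rows 8-11 [a,b,c=010]: 1111  = hex F
  rows 12-15 [a,b,c=011]: 1111  = hex F
  rows 16-19 [a,b,c=100]: 0011  = hex 3
  rows 20-23 [a,b,c=101]: 0011  = hex 3
  rows 24-27 [a,b,c=110]: 1111  = hex F
  rows 28-31 [a,b,c=111]: 1111  = hex F
Output column (row 0 .. row 31) = 11111111111111110011001111111111
Output column grouped in 4s = 1111 1111 1111 1111 0011 0011 1111 1111 = 0xFFFF33FF
Convert to decimal digit by digit (value = value*16 + digit):
  F -> 15
  15*16 + 15 (F) = 255
  255*16 + 15 (F) = 4095
  4095*16 + 15 (F) = 65535
  65535*16 + 3 = 1048563
  1048563*16 + 3 = 16777011
  16777011*16 + 15 (F) = 268432191
  268432191*16 + 15 (F) = 4294915071
Decimal = 4294915071

4294915071


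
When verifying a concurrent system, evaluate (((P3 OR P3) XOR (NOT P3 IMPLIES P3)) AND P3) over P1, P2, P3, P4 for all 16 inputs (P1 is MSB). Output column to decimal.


Formula: (((P3 OR P3) XOR (NOT P3 IMPLIES P3)) AND P3) over P1, P2, P3, P4 (16 rows)
Evaluate each row (bits = P1,P2,P3,P4, MSB first):
  row 0 [0000]: (((0 OR 0) XOR (NOT 0 IMPLIES 0)) AND 0) -> 0
  row 1 [0001]: (((0 OR 0) XOR (NOT 0 IMPLIES 0)) AND 0) -> 0
  row 2 [0010]: (((1 OR 1) XOR (NOT 1 IMPLIES 1)) AND 1) -> 0
  row 3 [0011]: (((1 OR 1) XOR (NOT 1 IMPLIES 1)) AND 1) -> 0
  row 4 [0100]: (((0 OR 0) XOR (NOT 0 IMPLIES 0)) AND 0) -> 0
  row 5 [0101]: (((0 OR 0) XOR (NOT 0 IMPLIES 0)) AND 0) -> 0
  row 6 [0110]: (((1 OR 1) XOR (NOT 1 IMPLIES 1)) AND 1) -> 0
  row 7 [0111]: (((1 OR 1) XOR (NOT 1 IMPLIES 1)) AND 1) -> 0
  row 8 [1000]: (((0 OR 0) XOR (NOT 0 IMPLIES 0)) AND 0) -> 0
  row 9 [1001]: (((0 OR 0) XOR (NOT 0 IMPLIES 0)) AND 0) -> 0
  row 10 [1010]: (((1 OR 1) XOR (NOT 1 IMPLIES 1)) AND 1) -> 0
  row 11 [1011]: (((1 OR 1) XOR (NOT 1 IMPLIES 1)) AND 1) -> 0
  row 12 [1100]: (((0 OR 0) XOR (NOT 0 IMPLIES 0)) AND 0) -> 0
  row 13 [1101]: (((0 OR 0) XOR (NOT 0 IMPLIES 0)) AND 0) -> 0
  row 14 [1110]: (((1 OR 1) XOR (NOT 1 IMPLIES 1)) AND 1) -> 0
  row 15 [1111]: (((1 OR 1) XOR (NOT 1 IMPLIES 1)) AND 1) -> 0
Full result column, 4 rows per line (P1,P2 fixed per line; P3,P4 runs 00..11 left to right):
  rows 0-3 [P1,P2=00]: 0000  = hex 0
  rows 4-7 [P1,P2=01]: 0000  = hex 0
  rows 8-11 [P1,P2=10]: 0000  = hex 0
  rows 12-15 [P1,P2=11]: 0000  = hex 0
Output column (row 0 .. row 15) = 0000000000000000
Output column grouped in 4s = 0000 0000 0000 0000 = 0x0000
Convert to decimal digit by digit (value = value*16 + digit):
  0 -> 0
  0*16 + 0 = 0
  0*16 + 0 = 0
  0*16 + 0 = 0
Decimal = 0

0


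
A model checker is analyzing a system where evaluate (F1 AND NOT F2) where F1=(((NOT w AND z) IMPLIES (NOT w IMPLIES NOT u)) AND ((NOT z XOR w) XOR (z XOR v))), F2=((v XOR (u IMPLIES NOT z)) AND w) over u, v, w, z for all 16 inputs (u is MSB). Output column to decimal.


F1 = (((NOT w AND z) IMPLIES (NOT w IMPLIES NOT u)) AND ((NOT z XOR w) XOR (z XOR v)))
F2 = ((v XOR (u IMPLIES NOT z)) AND w)
Counterexample to F1=>F2 is where F1=1 and F2=0.
Evaluate each row (bits = u,v,w,z, MSB first):
  row 0 [0000]: F1=1 F2=0 -> F1&~F2 -> 1
  row 1 [0001]: F1=1 F2=0 -> F1&~F2 -> 1
  row 2 [0010]: F1=0 F2=1 -> F1&~F2 -> 0
  row 3 [0011]: F1=0 F2=1 -> F1&~F2 -> 0
  row 4 [0100]: F1=0 F2=0 -> F1&~F2 -> 0
  row 5 [0101]: F1=0 F2=0 -> F1&~F2 -> 0
  row 6 [0110]: F1=1 F2=0 -> F1&~F2 -> 1
  row 7 [0111]: F1=1 F2=0 -> F1&~F2 -> 1
  row 8 [1000]: F1=1 F2=0 -> F1&~F2 -> 1
  row 9 [1001]: F1=0 F2=0 -> F1&~F2 -> 0
  row 10 [1010]: F1=0 F2=1 -> F1&~F2 -> 0
  row 11 [1011]: F1=0 F2=0 -> F1&~F2 -> 0
  row 12 [1100]: F1=0 F2=0 -> F1&~F2 -> 0
  row 13 [1101]: F1=0 F2=0 -> F1&~F2 -> 0
  row 14 [1110]: F1=1 F2=0 -> F1&~F2 -> 1
  row 15 [1111]: F1=1 F2=1 -> F1&~F2 -> 0
Full result column, 4 rows per line (u,v fixed per line; w,z runs 00..11 left to right):
  rows 0-3 [u,v=00]: 1100  = hex C
  rows 4-7 [u,v=01]: 0011  = hex 3
  rows 8-11 [u,v=10]: 1000  = hex 8
  rows 12-15 [u,v=11]: 0010  = hex 2
Counterexample vector (row 0 .. row 15) = 1100001110000010
Output column grouped in 4s = 1100 0011 1000 0010 = 0xC382
Convert to decimal digit by digit (value = value*16 + digit):
  C -> 12
  12*16 + 3 = 195
  195*16 + 8 = 3128
  3128*16 + 2 = 50050
Decimal = 50050

50050
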